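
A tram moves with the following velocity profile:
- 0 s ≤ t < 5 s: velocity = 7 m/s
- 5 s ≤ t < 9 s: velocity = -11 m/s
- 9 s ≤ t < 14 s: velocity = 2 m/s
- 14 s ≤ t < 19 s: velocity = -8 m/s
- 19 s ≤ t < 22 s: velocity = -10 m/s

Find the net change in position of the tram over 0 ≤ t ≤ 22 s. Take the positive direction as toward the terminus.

-69 m

Net displacement equals the area under the velocity-time graph (areas below the axis count negative).
0–5 s: 7 × 5 = 35 m
5–9 s: -11 × 4 = -44 m
9–14 s: 2 × 5 = 10 m
14–19 s: -8 × 5 = -40 m
19–22 s: -10 × 3 = -30 m
Net displacement = -69 m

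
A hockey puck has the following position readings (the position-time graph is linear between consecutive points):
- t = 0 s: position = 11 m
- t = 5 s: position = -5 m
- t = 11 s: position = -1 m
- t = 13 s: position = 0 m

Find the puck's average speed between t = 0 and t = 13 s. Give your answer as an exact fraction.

Average speed = (total path length)/(elapsed time); on a piecewise-linear x-t graph the path length is Σ|Δx|.
0–5 s: |Δx| = |-5 − 11| = 16 m
5–11 s: |Δx| = |-1 − -5| = 4 m
11–13 s: |Δx| = |0 − -1| = 1 m
Total path = 21 m; average speed = 21/13 = 21/13 m/s.

21/13 m/s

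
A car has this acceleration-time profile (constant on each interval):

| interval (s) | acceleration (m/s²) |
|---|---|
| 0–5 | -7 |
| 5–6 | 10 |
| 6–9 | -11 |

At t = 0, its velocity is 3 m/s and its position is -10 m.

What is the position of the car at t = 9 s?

On each constant-a segment, Δv = aΔt and Δx = v₀Δt + ½aΔt²; chain segment to segment.
0–5 s: v starts 3 m/s; Δx = 3·5 + ½·-7·5² = -72.5 m; v ends -32 m/s.
5–6 s: v starts -32 m/s; Δx = -32·1 + ½·10·1² = -27 m; v ends -22 m/s.
6–9 s: v starts -22 m/s; Δx = -22·3 + ½·-11·3² = -115.5 m; v ends -55 m/s.
x(9) = -10 + Σ Δx = -225 m.

-225 m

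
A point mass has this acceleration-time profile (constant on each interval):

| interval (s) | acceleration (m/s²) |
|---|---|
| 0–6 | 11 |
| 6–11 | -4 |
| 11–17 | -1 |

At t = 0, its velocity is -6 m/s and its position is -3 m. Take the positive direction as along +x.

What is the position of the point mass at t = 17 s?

631 m

On each constant-a segment, Δv = aΔt and Δx = v₀Δt + ½aΔt²; chain segment to segment.
0–6 s: v starts -6 m/s; Δx = -6·6 + ½·11·6² = 162 m; v ends 60 m/s.
6–11 s: v starts 60 m/s; Δx = 60·5 + ½·-4·5² = 250 m; v ends 40 m/s.
11–17 s: v starts 40 m/s; Δx = 40·6 + ½·-1·6² = 222 m; v ends 34 m/s.
x(17) = -3 + Σ Δx = 631 m.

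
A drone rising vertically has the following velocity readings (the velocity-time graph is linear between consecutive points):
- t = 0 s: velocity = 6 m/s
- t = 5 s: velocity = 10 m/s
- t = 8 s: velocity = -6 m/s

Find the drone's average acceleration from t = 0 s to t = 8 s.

-1.5 m/s²

Average acceleration = Δv/Δt = (-6 − 6)/(8 − 0) = -1.5 m/s².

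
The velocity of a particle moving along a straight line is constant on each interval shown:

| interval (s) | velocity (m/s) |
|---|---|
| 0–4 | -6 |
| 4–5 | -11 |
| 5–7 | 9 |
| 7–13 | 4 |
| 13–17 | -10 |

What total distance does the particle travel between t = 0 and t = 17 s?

117 m

Distance (not displacement) is the total path length: add the absolute areas under v-t.
0–4 s: |-6| × 4 = 24 m
4–5 s: |-11| × 1 = 11 m
5–7 s: |9| × 2 = 18 m
7–13 s: |4| × 6 = 24 m
13–17 s: |-10| × 4 = 40 m
Total distance = 117 m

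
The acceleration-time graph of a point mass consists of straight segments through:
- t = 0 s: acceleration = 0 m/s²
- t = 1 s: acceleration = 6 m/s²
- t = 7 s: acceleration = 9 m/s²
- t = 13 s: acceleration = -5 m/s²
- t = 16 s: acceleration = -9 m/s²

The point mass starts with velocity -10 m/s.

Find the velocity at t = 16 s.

29 m/s

Δv equals the area under the a-t graph; then v = v₀ + Δv.
0–1 s: ½(0 + 6)(1) = 3 m/s
1–7 s: ½(6 + 9)(6) = 45 m/s
7–13 s: ½(9 + -5)(6) = 12 m/s
13–16 s: ½(-5 + -9)(3) = -21 m/s
Δv = 39 m/s, so v(16) = -10 + (39) = 29 m/s.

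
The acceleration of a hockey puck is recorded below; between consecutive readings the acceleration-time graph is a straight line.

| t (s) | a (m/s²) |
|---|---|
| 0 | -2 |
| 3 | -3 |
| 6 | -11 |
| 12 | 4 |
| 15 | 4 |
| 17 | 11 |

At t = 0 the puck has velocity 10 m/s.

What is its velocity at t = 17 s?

Δv equals the area under the a-t graph; then v = v₀ + Δv.
0–3 s: ½(-2 + -3)(3) = -7.5 m/s
3–6 s: ½(-3 + -11)(3) = -21 m/s
6–12 s: ½(-11 + 4)(6) = -21 m/s
12–15 s: 4 × 3 = 12 m/s
15–17 s: ½(4 + 11)(2) = 15 m/s
Δv = -22.5 m/s, so v(17) = 10 + (-22.5) = -12.5 m/s.

-12.5 m/s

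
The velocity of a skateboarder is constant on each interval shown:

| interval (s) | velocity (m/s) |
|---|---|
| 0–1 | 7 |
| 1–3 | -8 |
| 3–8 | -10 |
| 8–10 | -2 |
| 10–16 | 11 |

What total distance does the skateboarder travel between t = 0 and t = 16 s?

Total distance travelled is ∫|v| dt — sum the magnitudes of each area piece.
0–1 s: |7| × 1 = 7 m
1–3 s: |-8| × 2 = 16 m
3–8 s: |-10| × 5 = 50 m
8–10 s: |-2| × 2 = 4 m
10–16 s: |11| × 6 = 66 m
Total distance = 143 m

143 m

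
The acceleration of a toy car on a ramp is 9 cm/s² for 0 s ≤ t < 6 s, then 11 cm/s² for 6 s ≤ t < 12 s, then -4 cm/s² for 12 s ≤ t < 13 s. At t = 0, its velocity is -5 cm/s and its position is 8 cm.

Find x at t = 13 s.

On each constant-a segment, Δv = aΔt and Δx = v₀Δt + ½aΔt²; chain segment to segment.
0–6 s: v starts -5 cm/s; Δx = -5·6 + ½·9·6² = 132 cm; v ends 49 cm/s.
6–12 s: v starts 49 cm/s; Δx = 49·6 + ½·11·6² = 492 cm; v ends 115 cm/s.
12–13 s: v starts 115 cm/s; Δx = 115·1 + ½·-4·1² = 113 cm; v ends 111 cm/s.
x(13) = 8 + Σ Δx = 745 cm.

745 cm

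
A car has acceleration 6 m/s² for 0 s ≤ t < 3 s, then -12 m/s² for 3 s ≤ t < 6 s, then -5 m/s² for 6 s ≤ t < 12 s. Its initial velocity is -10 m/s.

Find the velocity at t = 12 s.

-58 m/s

Δv equals the area under the a-t graph; then v = v₀ + Δv.
0–3 s: 6 × 3 = 18 m/s
3–6 s: -12 × 3 = -36 m/s
6–12 s: -5 × 6 = -30 m/s
Δv = -48 m/s, so v(12) = -10 + (-48) = -58 m/s.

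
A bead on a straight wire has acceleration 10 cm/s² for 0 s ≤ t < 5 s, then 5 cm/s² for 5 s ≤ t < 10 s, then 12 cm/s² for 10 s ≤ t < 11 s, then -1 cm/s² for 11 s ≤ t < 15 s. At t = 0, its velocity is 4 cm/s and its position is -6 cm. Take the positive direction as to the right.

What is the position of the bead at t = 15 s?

On each constant-a segment, Δv = aΔt and Δx = v₀Δt + ½aΔt²; chain segment to segment.
0–5 s: v starts 4 cm/s; Δx = 4·5 + ½·10·5² = 145 cm; v ends 54 cm/s.
5–10 s: v starts 54 cm/s; Δx = 54·5 + ½·5·5² = 332.5 cm; v ends 79 cm/s.
10–11 s: v starts 79 cm/s; Δx = 79·1 + ½·12·1² = 85 cm; v ends 91 cm/s.
11–15 s: v starts 91 cm/s; Δx = 91·4 + ½·-1·4² = 356 cm; v ends 87 cm/s.
x(15) = -6 + Σ Δx = 912.5 cm.

912.5 cm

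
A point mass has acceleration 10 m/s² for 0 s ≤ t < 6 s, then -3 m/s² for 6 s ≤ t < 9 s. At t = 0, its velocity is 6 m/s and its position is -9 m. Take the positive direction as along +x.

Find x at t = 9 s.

On each constant-a segment, Δv = aΔt and Δx = v₀Δt + ½aΔt²; chain segment to segment.
0–6 s: v starts 6 m/s; Δx = 6·6 + ½·10·6² = 216 m; v ends 66 m/s.
6–9 s: v starts 66 m/s; Δx = 66·3 + ½·-3·3² = 184.5 m; v ends 57 m/s.
x(9) = -9 + Σ Δx = 391.5 m.

391.5 m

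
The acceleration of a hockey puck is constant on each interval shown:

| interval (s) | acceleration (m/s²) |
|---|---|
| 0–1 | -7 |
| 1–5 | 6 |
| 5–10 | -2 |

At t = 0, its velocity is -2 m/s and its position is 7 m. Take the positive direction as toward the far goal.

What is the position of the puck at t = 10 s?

On each constant-a segment, Δv = aΔt and Δx = v₀Δt + ½aΔt²; chain segment to segment.
0–1 s: v starts -2 m/s; Δx = -2·1 + ½·-7·1² = -5.5 m; v ends -9 m/s.
1–5 s: v starts -9 m/s; Δx = -9·4 + ½·6·4² = 12 m; v ends 15 m/s.
5–10 s: v starts 15 m/s; Δx = 15·5 + ½·-2·5² = 50 m; v ends 5 m/s.
x(10) = 7 + Σ Δx = 63.5 m.

63.5 m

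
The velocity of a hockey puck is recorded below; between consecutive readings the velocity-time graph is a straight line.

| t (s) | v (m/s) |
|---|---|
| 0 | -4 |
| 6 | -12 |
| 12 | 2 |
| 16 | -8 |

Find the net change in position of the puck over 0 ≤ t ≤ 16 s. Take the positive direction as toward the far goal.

Displacement is the signed area under the v-t curve.
0–6 s: ½(-4 + -12)(6) = -48 m
6–12 s: ½(-12 + 2)(6) = -30 m
12–16 s: ½(2 + -8)(4) = -12 m
Net displacement = -90 m

-90 m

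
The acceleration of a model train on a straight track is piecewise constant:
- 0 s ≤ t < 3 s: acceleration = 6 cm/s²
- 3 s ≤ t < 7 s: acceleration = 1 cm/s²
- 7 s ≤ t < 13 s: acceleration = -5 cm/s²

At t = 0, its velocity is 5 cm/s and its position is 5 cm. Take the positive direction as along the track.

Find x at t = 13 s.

219 cm

On each constant-a segment, Δv = aΔt and Δx = v₀Δt + ½aΔt²; chain segment to segment.
0–3 s: v starts 5 cm/s; Δx = 5·3 + ½·6·3² = 42 cm; v ends 23 cm/s.
3–7 s: v starts 23 cm/s; Δx = 23·4 + ½·1·4² = 100 cm; v ends 27 cm/s.
7–13 s: v starts 27 cm/s; Δx = 27·6 + ½·-5·6² = 72 cm; v ends -3 cm/s.
x(13) = 5 + Σ Δx = 219 cm.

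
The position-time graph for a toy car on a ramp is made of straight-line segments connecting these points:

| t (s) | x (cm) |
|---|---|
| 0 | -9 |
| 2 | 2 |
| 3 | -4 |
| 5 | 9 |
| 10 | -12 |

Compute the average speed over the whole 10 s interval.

5.1 cm/s

Average speed = (total path length)/(elapsed time); on a piecewise-linear x-t graph the path length is Σ|Δx|.
0–2 s: |Δx| = |2 − -9| = 11 cm
2–3 s: |Δx| = |-4 − 2| = 6 cm
3–5 s: |Δx| = |9 − -4| = 13 cm
5–10 s: |Δx| = |-12 − 9| = 21 cm
Total path = 51 cm; average speed = 51/10 = 5.1 cm/s.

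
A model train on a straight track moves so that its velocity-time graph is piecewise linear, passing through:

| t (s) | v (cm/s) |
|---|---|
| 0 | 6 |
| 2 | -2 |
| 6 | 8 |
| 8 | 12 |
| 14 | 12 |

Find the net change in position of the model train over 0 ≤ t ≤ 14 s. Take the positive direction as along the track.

Displacement is the signed area under the v-t curve.
0–2 s: ½(6 + -2)(2) = 4 cm
2–6 s: ½(-2 + 8)(4) = 12 cm
6–8 s: ½(8 + 12)(2) = 20 cm
8–14 s: 12 × 6 = 72 cm
Net displacement = 108 cm

108 cm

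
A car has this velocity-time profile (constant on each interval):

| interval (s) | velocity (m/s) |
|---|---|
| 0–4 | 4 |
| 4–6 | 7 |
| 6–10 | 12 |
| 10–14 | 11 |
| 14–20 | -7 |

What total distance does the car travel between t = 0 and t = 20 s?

Distance (not displacement) is the total path length: add the absolute areas under v-t.
0–4 s: |4| × 4 = 16 m
4–6 s: |7| × 2 = 14 m
6–10 s: |12| × 4 = 48 m
10–14 s: |11| × 4 = 44 m
14–20 s: |-7| × 6 = 42 m
Total distance = 164 m

164 m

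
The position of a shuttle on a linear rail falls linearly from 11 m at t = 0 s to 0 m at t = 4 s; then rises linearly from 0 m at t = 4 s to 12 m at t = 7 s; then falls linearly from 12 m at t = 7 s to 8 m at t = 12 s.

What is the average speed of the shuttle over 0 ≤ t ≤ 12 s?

2.25 m/s

Average speed = (total path length)/(elapsed time); on a piecewise-linear x-t graph the path length is Σ|Δx|.
0–4 s: |Δx| = |0 − 11| = 11 m
4–7 s: |Δx| = |12 − 0| = 12 m
7–12 s: |Δx| = |8 − 12| = 4 m
Total path = 27 m; average speed = 27/12 = 2.25 m/s.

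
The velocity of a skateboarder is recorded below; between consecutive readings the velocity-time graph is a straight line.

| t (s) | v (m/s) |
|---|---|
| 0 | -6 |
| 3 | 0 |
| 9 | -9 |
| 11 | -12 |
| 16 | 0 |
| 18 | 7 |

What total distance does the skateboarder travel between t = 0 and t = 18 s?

94 m

Distance (not displacement) is the total path length: add the absolute areas under v-t.
0–3 s: |½(-6 + 0)(3)| = 9 m
3–9 s: |½(0 + -9)(6)| = 27 m
9–11 s: |½(-9 + -12)(2)| = 21 m
11–16 s: |½(-12 + 0)(5)| = 30 m
16–18 s: |½(0 + 7)(2)| = 7 m
Total distance = 94 m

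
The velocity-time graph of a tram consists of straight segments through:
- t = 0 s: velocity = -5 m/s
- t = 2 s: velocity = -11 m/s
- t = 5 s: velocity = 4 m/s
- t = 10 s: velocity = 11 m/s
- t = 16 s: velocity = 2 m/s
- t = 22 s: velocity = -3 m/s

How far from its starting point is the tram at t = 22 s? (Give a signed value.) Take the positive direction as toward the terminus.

47 m

Net displacement equals the area under the velocity-time graph (areas below the axis count negative).
0–2 s: ½(-5 + -11)(2) = -16 m
2–5 s: ½(-11 + 4)(3) = -10.5 m
5–10 s: ½(4 + 11)(5) = 37.5 m
10–16 s: ½(11 + 2)(6) = 39 m
16–22 s: ½(2 + -3)(6) = -3 m
Net displacement = 47 m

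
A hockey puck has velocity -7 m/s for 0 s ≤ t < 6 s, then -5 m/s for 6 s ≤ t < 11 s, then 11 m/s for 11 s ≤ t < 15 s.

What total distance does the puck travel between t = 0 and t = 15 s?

111 m

Total distance travelled is ∫|v| dt — sum the magnitudes of each area piece.
0–6 s: |-7| × 6 = 42 m
6–11 s: |-5| × 5 = 25 m
11–15 s: |11| × 4 = 44 m
Total distance = 111 m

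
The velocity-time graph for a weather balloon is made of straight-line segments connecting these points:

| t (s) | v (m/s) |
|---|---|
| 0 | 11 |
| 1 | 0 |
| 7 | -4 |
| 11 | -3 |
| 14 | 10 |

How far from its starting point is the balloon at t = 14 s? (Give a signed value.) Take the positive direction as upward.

Net displacement equals the area under the velocity-time graph (areas below the axis count negative).
0–1 s: ½(11 + 0)(1) = 5.5 m
1–7 s: ½(0 + -4)(6) = -12 m
7–11 s: ½(-4 + -3)(4) = -14 m
11–14 s: ½(-3 + 10)(3) = 10.5 m
Net displacement = -10 m

-10 m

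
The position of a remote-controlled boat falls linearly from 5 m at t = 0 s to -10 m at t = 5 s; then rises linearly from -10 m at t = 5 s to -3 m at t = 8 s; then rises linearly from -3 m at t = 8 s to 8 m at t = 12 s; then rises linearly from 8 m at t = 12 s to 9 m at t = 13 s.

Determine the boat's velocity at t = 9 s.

Velocity is the slope of the x-t graph on 8–12 s: (8 − -3)/(12 − 8) = 2.75 m/s.

2.75 m/s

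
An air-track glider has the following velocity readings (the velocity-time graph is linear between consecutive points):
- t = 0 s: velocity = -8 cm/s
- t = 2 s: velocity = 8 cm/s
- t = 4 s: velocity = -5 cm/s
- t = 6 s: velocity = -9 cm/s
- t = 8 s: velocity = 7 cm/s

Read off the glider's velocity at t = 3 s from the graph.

On 2–4 s the graph is linear from 8 to -5 cm/s: v(3) = 8 + (-5 − 8)·(3 − 2)/(4 − 2) = 1.5 cm/s.

1.5 cm/s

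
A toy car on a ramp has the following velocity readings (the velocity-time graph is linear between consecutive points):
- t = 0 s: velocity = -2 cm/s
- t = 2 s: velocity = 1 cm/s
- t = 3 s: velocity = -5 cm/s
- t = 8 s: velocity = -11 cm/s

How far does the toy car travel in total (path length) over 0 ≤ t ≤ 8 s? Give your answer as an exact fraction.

Distance (not displacement) is the total path length: add the absolute areas under v-t.
0–2 s: v = 0 at t = 4/3 s; triangle areas 4/3 + 1/3 = 5/3 cm
2–3 s: v = 0 at t = 13/6 s; triangle areas 1/12 + 25/12 = 13/6 cm
3–8 s: |½(-5 + -11)(5)| = 40 cm
Total distance = 263/6 cm

263/6 cm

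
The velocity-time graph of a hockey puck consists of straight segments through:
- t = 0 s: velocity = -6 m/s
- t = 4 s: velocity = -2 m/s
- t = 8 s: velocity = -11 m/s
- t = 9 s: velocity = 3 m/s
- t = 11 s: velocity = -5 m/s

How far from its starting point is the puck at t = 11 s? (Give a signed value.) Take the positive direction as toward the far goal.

-48 m

Net displacement equals the area under the velocity-time graph (areas below the axis count negative).
0–4 s: ½(-6 + -2)(4) = -16 m
4–8 s: ½(-2 + -11)(4) = -26 m
8–9 s: ½(-11 + 3)(1) = -4 m
9–11 s: ½(3 + -5)(2) = -2 m
Net displacement = -48 m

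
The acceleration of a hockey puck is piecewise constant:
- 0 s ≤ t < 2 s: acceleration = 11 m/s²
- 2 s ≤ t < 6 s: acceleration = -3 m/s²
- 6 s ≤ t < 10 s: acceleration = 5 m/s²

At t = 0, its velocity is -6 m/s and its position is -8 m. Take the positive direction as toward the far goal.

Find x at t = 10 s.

98 m

On each constant-a segment, Δv = aΔt and Δx = v₀Δt + ½aΔt²; chain segment to segment.
0–2 s: v starts -6 m/s; Δx = -6·2 + ½·11·2² = 10 m; v ends 16 m/s.
2–6 s: v starts 16 m/s; Δx = 16·4 + ½·-3·4² = 40 m; v ends 4 m/s.
6–10 s: v starts 4 m/s; Δx = 4·4 + ½·5·4² = 56 m; v ends 24 m/s.
x(10) = -8 + Σ Δx = 98 m.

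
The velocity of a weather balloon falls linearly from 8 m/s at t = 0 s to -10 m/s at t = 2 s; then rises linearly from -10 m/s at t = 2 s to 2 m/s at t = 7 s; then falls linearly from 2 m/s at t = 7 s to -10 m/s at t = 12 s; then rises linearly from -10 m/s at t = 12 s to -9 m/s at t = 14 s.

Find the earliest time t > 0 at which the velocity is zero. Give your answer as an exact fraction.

v changes sign on 0–2 s (from 8 to -10); the graph is linear there, so v = 0 at t = 0 + (-8)·(2 − 0)/(-10 − 8) = 8/9 s.

t = 8/9 s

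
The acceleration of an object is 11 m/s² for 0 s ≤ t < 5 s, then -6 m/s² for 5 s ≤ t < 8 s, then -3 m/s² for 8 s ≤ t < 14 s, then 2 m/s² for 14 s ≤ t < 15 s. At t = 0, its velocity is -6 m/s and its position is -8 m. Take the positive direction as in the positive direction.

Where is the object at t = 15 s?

On each constant-a segment, Δv = aΔt and Δx = v₀Δt + ½aΔt²; chain segment to segment.
0–5 s: v starts -6 m/s; Δx = -6·5 + ½·11·5² = 107.5 m; v ends 49 m/s.
5–8 s: v starts 49 m/s; Δx = 49·3 + ½·-6·3² = 120 m; v ends 31 m/s.
8–14 s: v starts 31 m/s; Δx = 31·6 + ½·-3·6² = 132 m; v ends 13 m/s.
14–15 s: v starts 13 m/s; Δx = 13·1 + ½·2·1² = 14 m; v ends 15 m/s.
x(15) = -8 + Σ Δx = 365.5 m.

365.5 m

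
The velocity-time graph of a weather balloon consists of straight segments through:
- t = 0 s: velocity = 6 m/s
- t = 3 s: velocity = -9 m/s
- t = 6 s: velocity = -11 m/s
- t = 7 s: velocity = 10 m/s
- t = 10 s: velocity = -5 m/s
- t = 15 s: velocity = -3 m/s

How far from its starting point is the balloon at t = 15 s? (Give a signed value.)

Net displacement equals the area under the velocity-time graph (areas below the axis count negative).
0–3 s: ½(6 + -9)(3) = -4.5 m
3–6 s: ½(-9 + -11)(3) = -30 m
6–7 s: ½(-11 + 10)(1) = -0.5 m
7–10 s: ½(10 + -5)(3) = 7.5 m
10–15 s: ½(-5 + -3)(5) = -20 m
Net displacement = -47.5 m

-47.5 m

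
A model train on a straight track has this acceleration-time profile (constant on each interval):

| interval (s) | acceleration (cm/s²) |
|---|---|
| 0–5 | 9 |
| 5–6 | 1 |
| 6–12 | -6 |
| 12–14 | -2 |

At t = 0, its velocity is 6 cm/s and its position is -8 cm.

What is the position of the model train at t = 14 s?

On each constant-a segment, Δv = aΔt and Δx = v₀Δt + ½aΔt²; chain segment to segment.
0–5 s: v starts 6 cm/s; Δx = 6·5 + ½·9·5² = 142.5 cm; v ends 51 cm/s.
5–6 s: v starts 51 cm/s; Δx = 51·1 + ½·1·1² = 51.5 cm; v ends 52 cm/s.
6–12 s: v starts 52 cm/s; Δx = 52·6 + ½·-6·6² = 204 cm; v ends 16 cm/s.
12–14 s: v starts 16 cm/s; Δx = 16·2 + ½·-2·2² = 28 cm; v ends 12 cm/s.
x(14) = -8 + Σ Δx = 418 cm.

418 cm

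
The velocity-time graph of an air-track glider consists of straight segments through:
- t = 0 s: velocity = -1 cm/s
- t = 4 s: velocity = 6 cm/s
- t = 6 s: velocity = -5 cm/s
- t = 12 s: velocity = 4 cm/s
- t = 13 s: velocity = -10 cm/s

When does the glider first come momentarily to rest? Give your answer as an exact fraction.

v changes sign on 0–4 s (from -1 to 6); the graph is linear there, so v = 0 at t = 0 + (1)·(4 − 0)/(6 − -1) = 4/7 s.

t = 4/7 s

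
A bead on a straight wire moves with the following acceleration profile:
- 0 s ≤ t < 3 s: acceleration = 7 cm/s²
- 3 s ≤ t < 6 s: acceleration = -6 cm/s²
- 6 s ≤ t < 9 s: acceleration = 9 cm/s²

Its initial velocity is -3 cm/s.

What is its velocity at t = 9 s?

27 cm/s

Δv equals the area under the a-t graph; then v = v₀ + Δv.
0–3 s: 7 × 3 = 21 cm/s
3–6 s: -6 × 3 = -18 cm/s
6–9 s: 9 × 3 = 27 cm/s
Δv = 30 cm/s, so v(9) = -3 + (30) = 27 cm/s.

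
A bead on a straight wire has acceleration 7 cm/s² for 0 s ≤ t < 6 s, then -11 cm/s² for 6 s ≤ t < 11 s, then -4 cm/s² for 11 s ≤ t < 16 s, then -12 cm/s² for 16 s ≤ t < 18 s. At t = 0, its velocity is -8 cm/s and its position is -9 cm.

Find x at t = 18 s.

-159.5 cm

On each constant-a segment, Δv = aΔt and Δx = v₀Δt + ½aΔt²; chain segment to segment.
0–6 s: v starts -8 cm/s; Δx = -8·6 + ½·7·6² = 78 cm; v ends 34 cm/s.
6–11 s: v starts 34 cm/s; Δx = 34·5 + ½·-11·5² = 32.5 cm; v ends -21 cm/s.
11–16 s: v starts -21 cm/s; Δx = -21·5 + ½·-4·5² = -155 cm; v ends -41 cm/s.
16–18 s: v starts -41 cm/s; Δx = -41·2 + ½·-12·2² = -106 cm; v ends -65 cm/s.
x(18) = -9 + Σ Δx = -159.5 cm.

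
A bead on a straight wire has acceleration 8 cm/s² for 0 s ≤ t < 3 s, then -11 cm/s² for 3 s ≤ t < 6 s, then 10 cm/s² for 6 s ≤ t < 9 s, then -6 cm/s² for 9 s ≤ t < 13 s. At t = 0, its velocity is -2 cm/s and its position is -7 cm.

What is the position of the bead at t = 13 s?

On each constant-a segment, Δv = aΔt and Δx = v₀Δt + ½aΔt²; chain segment to segment.
0–3 s: v starts -2 cm/s; Δx = -2·3 + ½·8·3² = 30 cm; v ends 22 cm/s.
3–6 s: v starts 22 cm/s; Δx = 22·3 + ½·-11·3² = 16.5 cm; v ends -11 cm/s.
6–9 s: v starts -11 cm/s; Δx = -11·3 + ½·10·3² = 12 cm; v ends 19 cm/s.
9–13 s: v starts 19 cm/s; Δx = 19·4 + ½·-6·4² = 28 cm; v ends -5 cm/s.
x(13) = -7 + Σ Δx = 79.5 cm.

79.5 cm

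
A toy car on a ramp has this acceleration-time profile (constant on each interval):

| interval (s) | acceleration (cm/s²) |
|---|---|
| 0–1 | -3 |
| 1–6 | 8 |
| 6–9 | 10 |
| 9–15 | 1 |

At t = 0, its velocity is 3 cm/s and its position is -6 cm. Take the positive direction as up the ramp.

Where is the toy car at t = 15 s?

698.5 cm

On each constant-a segment, Δv = aΔt and Δx = v₀Δt + ½aΔt²; chain segment to segment.
0–1 s: v starts 3 cm/s; Δx = 3·1 + ½·-3·1² = 1.5 cm; v ends 0 cm/s.
1–6 s: v starts 0 cm/s; Δx = 0·5 + ½·8·5² = 100 cm; v ends 40 cm/s.
6–9 s: v starts 40 cm/s; Δx = 40·3 + ½·10·3² = 165 cm; v ends 70 cm/s.
9–15 s: v starts 70 cm/s; Δx = 70·6 + ½·1·6² = 438 cm; v ends 76 cm/s.
x(15) = -6 + Σ Δx = 698.5 cm.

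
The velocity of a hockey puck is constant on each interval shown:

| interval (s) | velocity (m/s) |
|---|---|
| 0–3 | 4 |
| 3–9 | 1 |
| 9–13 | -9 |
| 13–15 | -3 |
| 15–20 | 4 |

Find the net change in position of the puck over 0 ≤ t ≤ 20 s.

Net displacement equals the area under the velocity-time graph (areas below the axis count negative).
0–3 s: 4 × 3 = 12 m
3–9 s: 1 × 6 = 6 m
9–13 s: -9 × 4 = -36 m
13–15 s: -3 × 2 = -6 m
15–20 s: 4 × 5 = 20 m
Net displacement = -4 m

-4 m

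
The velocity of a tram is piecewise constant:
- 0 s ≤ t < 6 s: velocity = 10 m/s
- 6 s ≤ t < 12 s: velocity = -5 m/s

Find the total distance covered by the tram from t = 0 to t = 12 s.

Total distance travelled is ∫|v| dt — sum the magnitudes of each area piece.
0–6 s: |10| × 6 = 60 m
6–12 s: |-5| × 6 = 30 m
Total distance = 90 m

90 m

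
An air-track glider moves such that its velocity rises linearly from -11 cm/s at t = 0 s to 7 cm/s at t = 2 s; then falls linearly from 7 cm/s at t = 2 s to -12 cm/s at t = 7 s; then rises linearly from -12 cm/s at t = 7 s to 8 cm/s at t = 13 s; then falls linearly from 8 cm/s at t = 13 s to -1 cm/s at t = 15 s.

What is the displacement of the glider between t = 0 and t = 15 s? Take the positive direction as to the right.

Displacement is the signed area under the v-t curve.
0–2 s: ½(-11 + 7)(2) = -4 cm
2–7 s: ½(7 + -12)(5) = -12.5 cm
7–13 s: ½(-12 + 8)(6) = -12 cm
13–15 s: ½(8 + -1)(2) = 7 cm
Net displacement = -21.5 cm

-21.5 cm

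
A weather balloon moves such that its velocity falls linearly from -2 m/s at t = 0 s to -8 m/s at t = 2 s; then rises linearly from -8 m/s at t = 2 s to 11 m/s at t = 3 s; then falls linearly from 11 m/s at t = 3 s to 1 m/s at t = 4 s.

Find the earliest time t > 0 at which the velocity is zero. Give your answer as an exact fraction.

v changes sign on 2–3 s (from -8 to 11); the graph is linear there, so v = 0 at t = 2 + (8)·(3 − 2)/(11 − -8) = 46/19 s.

t = 46/19 s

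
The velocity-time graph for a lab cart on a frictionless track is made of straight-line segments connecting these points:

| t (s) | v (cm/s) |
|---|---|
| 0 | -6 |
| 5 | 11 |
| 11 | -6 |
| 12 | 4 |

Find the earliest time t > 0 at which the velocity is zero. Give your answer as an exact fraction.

v changes sign on 0–5 s (from -6 to 11); the graph is linear there, so v = 0 at t = 0 + (6)·(5 − 0)/(11 − -6) = 30/17 s.

t = 30/17 s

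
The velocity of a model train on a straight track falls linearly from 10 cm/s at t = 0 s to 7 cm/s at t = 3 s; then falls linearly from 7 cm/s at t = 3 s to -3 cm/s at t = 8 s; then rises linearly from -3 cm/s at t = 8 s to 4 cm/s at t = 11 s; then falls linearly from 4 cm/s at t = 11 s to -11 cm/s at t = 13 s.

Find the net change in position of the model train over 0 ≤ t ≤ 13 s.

Net displacement equals the area under the velocity-time graph (areas below the axis count negative).
0–3 s: ½(10 + 7)(3) = 25.5 cm
3–8 s: ½(7 + -3)(5) = 10 cm
8–11 s: ½(-3 + 4)(3) = 1.5 cm
11–13 s: ½(4 + -11)(2) = -7 cm
Net displacement = 30 cm

30 cm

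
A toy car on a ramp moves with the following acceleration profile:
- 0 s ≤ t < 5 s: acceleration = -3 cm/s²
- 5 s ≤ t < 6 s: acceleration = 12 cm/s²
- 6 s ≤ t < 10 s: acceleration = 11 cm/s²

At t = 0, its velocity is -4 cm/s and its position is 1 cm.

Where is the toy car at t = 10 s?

On each constant-a segment, Δv = aΔt and Δx = v₀Δt + ½aΔt²; chain segment to segment.
0–5 s: v starts -4 cm/s; Δx = -4·5 + ½·-3·5² = -57.5 cm; v ends -19 cm/s.
5–6 s: v starts -19 cm/s; Δx = -19·1 + ½·12·1² = -13 cm; v ends -7 cm/s.
6–10 s: v starts -7 cm/s; Δx = -7·4 + ½·11·4² = 60 cm; v ends 37 cm/s.
x(10) = 1 + Σ Δx = -9.5 cm.

-9.5 cm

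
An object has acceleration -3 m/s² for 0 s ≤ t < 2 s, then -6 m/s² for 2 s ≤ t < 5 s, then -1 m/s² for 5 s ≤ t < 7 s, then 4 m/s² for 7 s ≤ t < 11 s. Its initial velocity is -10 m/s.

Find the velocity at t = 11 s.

Δv equals the area under the a-t graph; then v = v₀ + Δv.
0–2 s: -3 × 2 = -6 m/s
2–5 s: -6 × 3 = -18 m/s
5–7 s: -1 × 2 = -2 m/s
7–11 s: 4 × 4 = 16 m/s
Δv = -10 m/s, so v(11) = -10 + (-10) = -20 m/s.

-20 m/s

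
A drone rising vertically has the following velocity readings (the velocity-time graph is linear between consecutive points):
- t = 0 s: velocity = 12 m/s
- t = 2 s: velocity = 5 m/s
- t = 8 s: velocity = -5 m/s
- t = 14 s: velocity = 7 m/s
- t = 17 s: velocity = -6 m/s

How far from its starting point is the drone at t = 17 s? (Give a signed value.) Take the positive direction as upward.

24.5 m

Net displacement equals the area under the velocity-time graph (areas below the axis count negative).
0–2 s: ½(12 + 5)(2) = 17 m
2–8 s: ½(5 + -5)(6) = 0 m
8–14 s: ½(-5 + 7)(6) = 6 m
14–17 s: ½(7 + -6)(3) = 1.5 m
Net displacement = 24.5 m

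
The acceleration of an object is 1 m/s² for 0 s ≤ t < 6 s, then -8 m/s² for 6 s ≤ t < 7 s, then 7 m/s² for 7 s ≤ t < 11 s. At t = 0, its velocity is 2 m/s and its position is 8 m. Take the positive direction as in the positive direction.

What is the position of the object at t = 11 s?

98 m

On each constant-a segment, Δv = aΔt and Δx = v₀Δt + ½aΔt²; chain segment to segment.
0–6 s: v starts 2 m/s; Δx = 2·6 + ½·1·6² = 30 m; v ends 8 m/s.
6–7 s: v starts 8 m/s; Δx = 8·1 + ½·-8·1² = 4 m; v ends 0 m/s.
7–11 s: v starts 0 m/s; Δx = 0·4 + ½·7·4² = 56 m; v ends 28 m/s.
x(11) = 8 + Σ Δx = 98 m.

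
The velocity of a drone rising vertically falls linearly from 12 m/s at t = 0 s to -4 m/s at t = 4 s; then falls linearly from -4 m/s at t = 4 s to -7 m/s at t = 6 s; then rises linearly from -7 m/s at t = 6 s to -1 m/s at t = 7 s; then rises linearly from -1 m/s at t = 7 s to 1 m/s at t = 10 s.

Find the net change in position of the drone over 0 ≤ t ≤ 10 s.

1 m

Net displacement equals the area under the velocity-time graph (areas below the axis count negative).
0–4 s: ½(12 + -4)(4) = 16 m
4–6 s: ½(-4 + -7)(2) = -11 m
6–7 s: ½(-7 + -1)(1) = -4 m
7–10 s: ½(-1 + 1)(3) = 0 m
Net displacement = 1 m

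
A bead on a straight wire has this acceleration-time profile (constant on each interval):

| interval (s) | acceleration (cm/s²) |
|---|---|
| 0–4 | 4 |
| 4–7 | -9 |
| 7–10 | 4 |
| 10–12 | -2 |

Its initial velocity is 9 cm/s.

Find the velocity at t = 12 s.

Δv equals the area under the a-t graph; then v = v₀ + Δv.
0–4 s: 4 × 4 = 16 cm/s
4–7 s: -9 × 3 = -27 cm/s
7–10 s: 4 × 3 = 12 cm/s
10–12 s: -2 × 2 = -4 cm/s
Δv = -3 cm/s, so v(12) = 9 + (-3) = 6 cm/s.

6 cm/s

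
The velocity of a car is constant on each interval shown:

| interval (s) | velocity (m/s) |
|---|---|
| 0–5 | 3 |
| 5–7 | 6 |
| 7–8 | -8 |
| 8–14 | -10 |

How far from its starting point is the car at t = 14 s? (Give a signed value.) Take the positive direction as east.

-41 m

Net displacement equals the area under the velocity-time graph (areas below the axis count negative).
0–5 s: 3 × 5 = 15 m
5–7 s: 6 × 2 = 12 m
7–8 s: -8 × 1 = -8 m
8–14 s: -10 × 6 = -60 m
Net displacement = -41 m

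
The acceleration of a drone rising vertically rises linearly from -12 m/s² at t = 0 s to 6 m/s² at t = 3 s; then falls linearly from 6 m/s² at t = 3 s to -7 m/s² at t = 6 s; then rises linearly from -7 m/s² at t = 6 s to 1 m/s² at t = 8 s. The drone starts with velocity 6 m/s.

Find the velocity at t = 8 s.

Δv equals the area under the a-t graph; then v = v₀ + Δv.
0–3 s: ½(-12 + 6)(3) = -9 m/s
3–6 s: ½(6 + -7)(3) = -1.5 m/s
6–8 s: ½(-7 + 1)(2) = -6 m/s
Δv = -16.5 m/s, so v(8) = 6 + (-16.5) = -10.5 m/s.

-10.5 m/s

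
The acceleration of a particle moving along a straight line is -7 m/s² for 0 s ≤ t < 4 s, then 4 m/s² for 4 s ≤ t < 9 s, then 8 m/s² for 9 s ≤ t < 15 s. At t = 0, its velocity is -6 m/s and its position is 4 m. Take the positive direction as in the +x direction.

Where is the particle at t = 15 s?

On each constant-a segment, Δv = aΔt and Δx = v₀Δt + ½aΔt²; chain segment to segment.
0–4 s: v starts -6 m/s; Δx = -6·4 + ½·-7·4² = -80 m; v ends -34 m/s.
4–9 s: v starts -34 m/s; Δx = -34·5 + ½·4·5² = -120 m; v ends -14 m/s.
9–15 s: v starts -14 m/s; Δx = -14·6 + ½·8·6² = 60 m; v ends 34 m/s.
x(15) = 4 + Σ Δx = -136 m.

-136 m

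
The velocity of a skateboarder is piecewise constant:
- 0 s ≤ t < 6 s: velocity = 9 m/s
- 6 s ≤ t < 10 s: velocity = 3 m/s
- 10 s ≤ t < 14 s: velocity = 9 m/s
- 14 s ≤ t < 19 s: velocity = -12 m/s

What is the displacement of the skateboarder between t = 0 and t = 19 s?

42 m

Displacement is the signed area under the v-t curve.
0–6 s: 9 × 6 = 54 m
6–10 s: 3 × 4 = 12 m
10–14 s: 9 × 4 = 36 m
14–19 s: -12 × 5 = -60 m
Net displacement = 42 m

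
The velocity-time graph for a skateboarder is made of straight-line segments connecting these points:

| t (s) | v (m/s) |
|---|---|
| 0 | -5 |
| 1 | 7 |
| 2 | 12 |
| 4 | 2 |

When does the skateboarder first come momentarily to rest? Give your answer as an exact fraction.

v changes sign on 0–1 s (from -5 to 7); the graph is linear there, so v = 0 at t = 0 + (5)·(1 − 0)/(7 − -5) = 5/12 s.

t = 5/12 s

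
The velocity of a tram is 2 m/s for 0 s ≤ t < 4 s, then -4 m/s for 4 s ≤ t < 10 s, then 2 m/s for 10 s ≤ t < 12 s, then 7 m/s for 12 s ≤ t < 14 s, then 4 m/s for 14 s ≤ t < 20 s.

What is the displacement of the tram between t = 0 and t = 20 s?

Net displacement equals the area under the velocity-time graph (areas below the axis count negative).
0–4 s: 2 × 4 = 8 m
4–10 s: -4 × 6 = -24 m
10–12 s: 2 × 2 = 4 m
12–14 s: 7 × 2 = 14 m
14–20 s: 4 × 6 = 24 m
Net displacement = 26 m

26 m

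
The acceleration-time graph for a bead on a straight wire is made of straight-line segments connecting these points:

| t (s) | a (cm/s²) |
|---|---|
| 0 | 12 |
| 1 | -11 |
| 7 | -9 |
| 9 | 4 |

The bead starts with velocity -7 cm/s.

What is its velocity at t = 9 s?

-71.5 cm/s

Δv equals the area under the a-t graph; then v = v₀ + Δv.
0–1 s: ½(12 + -11)(1) = 0.5 cm/s
1–7 s: ½(-11 + -9)(6) = -60 cm/s
7–9 s: ½(-9 + 4)(2) = -5 cm/s
Δv = -64.5 cm/s, so v(9) = -7 + (-64.5) = -71.5 cm/s.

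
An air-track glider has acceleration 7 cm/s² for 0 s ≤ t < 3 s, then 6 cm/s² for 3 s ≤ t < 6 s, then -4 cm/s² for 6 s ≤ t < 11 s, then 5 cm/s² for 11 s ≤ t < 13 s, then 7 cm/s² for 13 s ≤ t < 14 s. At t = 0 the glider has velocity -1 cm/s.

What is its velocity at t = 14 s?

Δv equals the area under the a-t graph; then v = v₀ + Δv.
0–3 s: 7 × 3 = 21 cm/s
3–6 s: 6 × 3 = 18 cm/s
6–11 s: -4 × 5 = -20 cm/s
11–13 s: 5 × 2 = 10 cm/s
13–14 s: 7 × 1 = 7 cm/s
Δv = 36 cm/s, so v(14) = -1 + (36) = 35 cm/s.

35 cm/s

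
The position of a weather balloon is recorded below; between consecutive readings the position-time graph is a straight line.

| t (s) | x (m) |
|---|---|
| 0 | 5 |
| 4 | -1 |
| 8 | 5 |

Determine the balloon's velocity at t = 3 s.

-1.5 m/s

Velocity is the slope of the x-t graph on 0–4 s: (-1 − 5)/(4 − 0) = -1.5 m/s.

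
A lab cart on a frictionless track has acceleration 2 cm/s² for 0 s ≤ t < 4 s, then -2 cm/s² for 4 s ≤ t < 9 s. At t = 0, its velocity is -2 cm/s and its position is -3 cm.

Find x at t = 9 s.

10 cm

On each constant-a segment, Δv = aΔt and Δx = v₀Δt + ½aΔt²; chain segment to segment.
0–4 s: v starts -2 cm/s; Δx = -2·4 + ½·2·4² = 8 cm; v ends 6 cm/s.
4–9 s: v starts 6 cm/s; Δx = 6·5 + ½·-2·5² = 5 cm; v ends -4 cm/s.
x(9) = -3 + Σ Δx = 10 cm.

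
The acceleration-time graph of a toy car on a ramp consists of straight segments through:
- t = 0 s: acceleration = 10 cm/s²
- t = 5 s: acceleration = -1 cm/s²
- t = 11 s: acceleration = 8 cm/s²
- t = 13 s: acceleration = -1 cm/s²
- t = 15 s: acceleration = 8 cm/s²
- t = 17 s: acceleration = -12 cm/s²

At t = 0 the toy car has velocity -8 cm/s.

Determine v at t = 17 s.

Δv equals the area under the a-t graph; then v = v₀ + Δv.
0–5 s: ½(10 + -1)(5) = 22.5 cm/s
5–11 s: ½(-1 + 8)(6) = 21 cm/s
11–13 s: ½(8 + -1)(2) = 7 cm/s
13–15 s: ½(-1 + 8)(2) = 7 cm/s
15–17 s: ½(8 + -12)(2) = -4 cm/s
Δv = 53.5 cm/s, so v(17) = -8 + (53.5) = 45.5 cm/s.

45.5 cm/s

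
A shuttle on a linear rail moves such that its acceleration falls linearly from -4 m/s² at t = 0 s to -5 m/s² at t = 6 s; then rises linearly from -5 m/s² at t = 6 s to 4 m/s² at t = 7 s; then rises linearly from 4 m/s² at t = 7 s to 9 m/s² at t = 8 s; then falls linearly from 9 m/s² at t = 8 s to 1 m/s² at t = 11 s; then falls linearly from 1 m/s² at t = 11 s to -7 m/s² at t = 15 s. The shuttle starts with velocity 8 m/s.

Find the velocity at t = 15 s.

-10 m/s

Δv equals the area under the a-t graph; then v = v₀ + Δv.
0–6 s: ½(-4 + -5)(6) = -27 m/s
6–7 s: ½(-5 + 4)(1) = -0.5 m/s
7–8 s: ½(4 + 9)(1) = 6.5 m/s
8–11 s: ½(9 + 1)(3) = 15 m/s
11–15 s: ½(1 + -7)(4) = -12 m/s
Δv = -18 m/s, so v(15) = 8 + (-18) = -10 m/s.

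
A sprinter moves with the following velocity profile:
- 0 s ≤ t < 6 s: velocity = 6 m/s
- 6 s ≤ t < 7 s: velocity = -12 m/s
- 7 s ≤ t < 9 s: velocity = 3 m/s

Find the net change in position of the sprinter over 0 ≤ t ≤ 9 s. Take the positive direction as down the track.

Net displacement equals the area under the velocity-time graph (areas below the axis count negative).
0–6 s: 6 × 6 = 36 m
6–7 s: -12 × 1 = -12 m
7–9 s: 3 × 2 = 6 m
Net displacement = 30 m

30 m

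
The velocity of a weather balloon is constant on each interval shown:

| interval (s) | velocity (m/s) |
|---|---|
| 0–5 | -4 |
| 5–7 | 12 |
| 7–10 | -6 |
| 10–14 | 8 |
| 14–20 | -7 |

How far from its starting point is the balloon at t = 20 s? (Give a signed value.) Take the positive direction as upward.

-24 m

Displacement is the signed area under the v-t curve.
0–5 s: -4 × 5 = -20 m
5–7 s: 12 × 2 = 24 m
7–10 s: -6 × 3 = -18 m
10–14 s: 8 × 4 = 32 m
14–20 s: -7 × 6 = -42 m
Net displacement = -24 m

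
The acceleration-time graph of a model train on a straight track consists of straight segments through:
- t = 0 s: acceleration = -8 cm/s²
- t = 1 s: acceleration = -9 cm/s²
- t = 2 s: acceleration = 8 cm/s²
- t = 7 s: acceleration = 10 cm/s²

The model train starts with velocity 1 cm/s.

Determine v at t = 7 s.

37 cm/s

Δv equals the area under the a-t graph; then v = v₀ + Δv.
0–1 s: ½(-8 + -9)(1) = -8.5 cm/s
1–2 s: ½(-9 + 8)(1) = -0.5 cm/s
2–7 s: ½(8 + 10)(5) = 45 cm/s
Δv = 36 cm/s, so v(7) = 1 + (36) = 37 cm/s.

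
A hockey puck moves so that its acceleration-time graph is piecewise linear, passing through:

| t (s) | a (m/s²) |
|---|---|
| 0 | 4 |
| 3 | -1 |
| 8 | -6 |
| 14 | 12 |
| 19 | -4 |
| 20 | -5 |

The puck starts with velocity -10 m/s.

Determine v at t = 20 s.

10.5 m/s

Δv equals the area under the a-t graph; then v = v₀ + Δv.
0–3 s: ½(4 + -1)(3) = 4.5 m/s
3–8 s: ½(-1 + -6)(5) = -17.5 m/s
8–14 s: ½(-6 + 12)(6) = 18 m/s
14–19 s: ½(12 + -4)(5) = 20 m/s
19–20 s: ½(-4 + -5)(1) = -4.5 m/s
Δv = 20.5 m/s, so v(20) = -10 + (20.5) = 10.5 m/s.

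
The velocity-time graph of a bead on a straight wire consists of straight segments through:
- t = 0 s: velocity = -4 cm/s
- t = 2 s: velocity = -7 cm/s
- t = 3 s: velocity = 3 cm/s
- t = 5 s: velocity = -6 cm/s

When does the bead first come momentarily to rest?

v changes sign on 2–3 s (from -7 to 3); the graph is linear there, so v = 0 at t = 2 + (7)·(3 − 2)/(3 − -7) = 2.7 s.

t = 2.7 s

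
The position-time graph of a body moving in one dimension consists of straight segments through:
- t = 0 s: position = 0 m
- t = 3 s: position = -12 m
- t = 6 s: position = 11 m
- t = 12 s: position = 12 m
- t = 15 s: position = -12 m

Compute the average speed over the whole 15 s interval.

4 m/s

Average speed = (total path length)/(elapsed time); on a piecewise-linear x-t graph the path length is Σ|Δx|.
0–3 s: |Δx| = |-12 − 0| = 12 m
3–6 s: |Δx| = |11 − -12| = 23 m
6–12 s: |Δx| = |12 − 11| = 1 m
12–15 s: |Δx| = |-12 − 12| = 24 m
Total path = 60 m; average speed = 60/15 = 4 m/s.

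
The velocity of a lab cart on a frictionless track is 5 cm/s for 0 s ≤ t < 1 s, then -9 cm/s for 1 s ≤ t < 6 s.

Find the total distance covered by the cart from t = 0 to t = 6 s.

50 cm

Distance (not displacement) is the total path length: add the absolute areas under v-t.
0–1 s: |5| × 1 = 5 cm
1–6 s: |-9| × 5 = 45 cm
Total distance = 50 cm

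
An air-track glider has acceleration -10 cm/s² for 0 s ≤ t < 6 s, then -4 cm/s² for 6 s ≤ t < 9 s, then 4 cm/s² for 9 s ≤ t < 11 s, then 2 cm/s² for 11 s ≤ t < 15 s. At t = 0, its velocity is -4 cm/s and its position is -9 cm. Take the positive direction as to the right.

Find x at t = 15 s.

-823 cm

On each constant-a segment, Δv = aΔt and Δx = v₀Δt + ½aΔt²; chain segment to segment.
0–6 s: v starts -4 cm/s; Δx = -4·6 + ½·-10·6² = -204 cm; v ends -64 cm/s.
6–9 s: v starts -64 cm/s; Δx = -64·3 + ½·-4·3² = -210 cm; v ends -76 cm/s.
9–11 s: v starts -76 cm/s; Δx = -76·2 + ½·4·2² = -144 cm; v ends -68 cm/s.
11–15 s: v starts -68 cm/s; Δx = -68·4 + ½·2·4² = -256 cm; v ends -60 cm/s.
x(15) = -9 + Σ Δx = -823 cm.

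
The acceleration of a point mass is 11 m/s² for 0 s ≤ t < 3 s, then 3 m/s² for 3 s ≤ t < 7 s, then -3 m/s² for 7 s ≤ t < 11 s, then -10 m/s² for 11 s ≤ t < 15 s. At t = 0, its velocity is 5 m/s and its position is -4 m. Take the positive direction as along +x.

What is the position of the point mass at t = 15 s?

484.5 m

On each constant-a segment, Δv = aΔt and Δx = v₀Δt + ½aΔt²; chain segment to segment.
0–3 s: v starts 5 m/s; Δx = 5·3 + ½·11·3² = 64.5 m; v ends 38 m/s.
3–7 s: v starts 38 m/s; Δx = 38·4 + ½·3·4² = 176 m; v ends 50 m/s.
7–11 s: v starts 50 m/s; Δx = 50·4 + ½·-3·4² = 176 m; v ends 38 m/s.
11–15 s: v starts 38 m/s; Δx = 38·4 + ½·-10·4² = 72 m; v ends -2 m/s.
x(15) = -4 + Σ Δx = 484.5 m.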